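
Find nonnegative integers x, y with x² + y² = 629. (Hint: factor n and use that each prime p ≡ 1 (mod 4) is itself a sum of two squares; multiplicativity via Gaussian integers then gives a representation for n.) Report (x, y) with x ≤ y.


Step 1: Factor n = 629 = 17 · 37.
Step 2: Check the mod-4 condition on each prime factor: 17 ≡ 1 (mod 4), exponent 1; 37 ≡ 1 (mod 4), exponent 1.
All primes ≡ 3 (mod 4) appear to even exponent (or don't appear), so by the two-squares theorem n IS expressible as a sum of two squares.
Step 3: Build a representation. Here n = 17 · 37 is a product of primes ≡ 1 (mod 4). Each prime p ≡ 1 (mod 4) is itself a sum of two squares; find a² by testing p − a² for a perfect square:
  17: 17 − 1² = 16 = 4² ⇒ 17 = 1² + 4².
  37: 37 − 1² = 36 = 6² ⇒ 37 = 1² + 6².
  Combine using the Brahmagupta–Fibonacci identity (a² + b²)(c² + d²) = (ac − bd)² + (ad + bc)² = (ac + bd)² + (ad − bc)²:
  17 · 37 = 629: from (1² + 4²)(1² + 6²), take (1·1 − 4·6, 1·6 + 4·1) = (1 − 24, 6 + 4) = (-23, 10); dropping signs (only squares matter) gives (23, 10); check 23² + 10² = 529 + 100 = 629 ✓.
Step 4: Order so x ≤ y and verify: 10² + 23² = 100 + 529 = 629 = n. ✓

n = 629 = 10² + 23² (one valid representation with x ≤ y).


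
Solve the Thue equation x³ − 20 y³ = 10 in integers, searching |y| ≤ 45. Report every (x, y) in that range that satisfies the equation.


The equation is x³ - 20y³ = 10. For fixed y, x³ = 20·y³ + 10, so a solution requires the RHS to be a perfect cube.
Strategy: iterate y from -45 to 45, compute RHS = 20·y³ + 10, and check whether it is a (positive or negative) perfect cube.
Check small values of y:
  y = 0: RHS = 10 is not a perfect cube.
  y = 1: RHS = 30 is not a perfect cube.
  y = -1: RHS = -10 is not a perfect cube.
  y = 2: RHS = 170 is not a perfect cube.
  y = -2: RHS = -150 is not a perfect cube.
  y = 3: RHS = 550 is not a perfect cube.
  y = -3: RHS = -530 is not a perfect cube.
Continuing the search up to |y| = 45 finds no solutions either.
No (x, y) in the scanned range satisfies the equation.

No integer solutions with |y| ≤ 45.


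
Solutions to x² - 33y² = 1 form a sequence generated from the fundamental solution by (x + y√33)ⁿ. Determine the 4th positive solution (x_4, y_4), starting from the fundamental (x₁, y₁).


Step 1: Find the fundamental solution (x₁, y₁) of x² - 33y² = 1.
  Expand √33 as a continued fraction. a₀ = ⌊√33⌋ = 5; iterate m_{k+1} = d_k·a_k − m_k, d_{k+1} = (33 − m_{k+1}²)/d_k, a_{k+1} = ⌊(a₀ + m_{k+1})/d_{k+1}⌋ (starting m₀ = 0, d₀ = 1), with convergents p_k = a_k·p_{k-1} + p_{k-2}, q_k = a_k·q_{k-1} + q_{k-2} (p₋₁ = 1, q₋₁ = 0):
  k = 0: a₀ = 5; p₀/q₀ = 5/1; p₀² − 33·q₀² = 25 − 33 = -8.
  k = 1: m = 5, d = 8, a = ⌊(5 + 5)/8⌋ = 1; p/q = (1·5 + 1)/(1·1 + 0) = 6/1; p² − 33·q² = 36 − 33 = 3.
  k = 2: m = 3, d = 3, a = ⌊(5 + 3)/3⌋ = 2; p/q = (2·6 + 5)/(2·1 + 1) = 17/3; p² − 33·q² = 289 − 297 = -8.
  k = 3: m = 3, d = 8, a = ⌊(5 + 3)/8⌋ = 1; p/q = (1·17 + 6)/(1·3 + 1) = 23/4; p² − 33·q² = 529 − 528 = 1.
  The first convergent with p² − 33·q² = 1 gives the fundamental solution (x₁, y₁) = (23, 4).
Step 2: Apply the recurrence (x_{n+1}, y_{n+1}) = (x₁x_n + 33y₁y_n, x₁y_n + y₁x_n) repeatedly.
  From (x_1, y_1) = (23, 4): x_2 = 23·23 + 33·4·4 = 1057; y_2 = 23·4 + 4·23 = 184.
  From (x_2, y_2) = (1057, 184): x_3 = 23·1057 + 33·4·184 = 48599; y_3 = 23·184 + 4·1057 = 8460.
  From (x_3, y_3) = (48599, 8460): x_4 = 23·48599 + 33·4·8460 = 2234497; y_4 = 23·8460 + 4·48599 = 388976.
Step 3: Verify x_4² - 33·y_4² = 4992976843009 - 4992976843008 = 1 (should be 1). ✓

(x_1, y_1) = (23, 4); (x_4, y_4) = (2234497, 388976).


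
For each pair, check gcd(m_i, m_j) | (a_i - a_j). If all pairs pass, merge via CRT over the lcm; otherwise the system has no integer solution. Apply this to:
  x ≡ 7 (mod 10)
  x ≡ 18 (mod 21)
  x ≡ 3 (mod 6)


Moduli 10, 21, 6 are not pairwise coprime, so CRT works modulo lcm(m_i) when all pairwise compatibility conditions hold.
Pairwise compatibility: gcd(m_i, m_j) must divide a_i - a_j for every pair.
Merge one congruence at a time:
  Start: x ≡ 7 (mod 10).
  Combine with x ≡ 18 (mod 21): gcd(10, 21) = 1; 18 - 7 = 11, which IS divisible by 1, so compatible.
    Write x = 7 + 10·t and substitute into x ≡ 18 (mod 21): 10·t ≡ 18 − 7 = 11 (mod 21).
    The inverse of 10 mod 21 is 19 (since 10·19 = 190 = 9·21 + 1), so t ≡ 19·11 = 209 ≡ 20 (mod 21).
    Then x = 7 + 10·20 = 207, valid modulo lcm(10, 21) = 210: x ≡ 207 (mod 210).
  Combine with x ≡ 3 (mod 6): gcd(210, 6) = 6; 3 - 207 = -204, which IS divisible by 6, so compatible.
    Write x = 207 + 210·t and substitute into x ≡ 3 (mod 6): 210·t ≡ 3 − 207 = -204 (mod 6).
    Divide the congruence (and modulus) by g = 6: 35·t ≡ -34 (mod 1).
    Modulo 1 every t works; take t = 0.
    Then x = 207 + 210·0 = 207, valid modulo lcm(210, 6) = 210: x ≡ 207 (mod 210).
Verify: 207 mod 10 = 7, 207 mod 21 = 18, 207 mod 6 = 3.

x ≡ 207 (mod 210).


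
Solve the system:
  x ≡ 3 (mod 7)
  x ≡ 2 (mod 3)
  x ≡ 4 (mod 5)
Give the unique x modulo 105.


Moduli 7, 3, 5 are pairwise coprime; by CRT there is a unique solution modulo M = 7 · 3 · 5 = 105.
Solve pairwise, accumulating the modulus:
  Start with x ≡ 3 (mod 7).
  Combine with x ≡ 2 (mod 3): since gcd(7, 3) = 1, we get a unique residue mod 21.
    Write x = 3 + 7·t and substitute into x ≡ 2 (mod 3): 7·t ≡ 2 − 3 = -1 (mod 3).
    Reduce coefficients mod 3: 1·t ≡ 2 (mod 3).
    So t ≡ 2 (mod 3).
    Then x = 3 + 7·2 = 17, valid modulo lcm(7, 3) = 21: x ≡ 17 (mod 21).
  Combine with x ≡ 4 (mod 5): since gcd(21, 5) = 1, we get a unique residue mod 105.
    Write x = 17 + 21·t and substitute into x ≡ 4 (mod 5): 21·t ≡ 4 − 17 = -13 (mod 5).
    Reduce coefficients mod 5: 1·t ≡ 2 (mod 5).
    So t ≡ 2 (mod 5).
    Then x = 17 + 21·2 = 59, valid modulo lcm(21, 5) = 105: x ≡ 59 (mod 105).
Verify: 59 mod 7 = 3 ✓, 59 mod 3 = 2 ✓, 59 mod 5 = 4 ✓.

x ≡ 59 (mod 105).


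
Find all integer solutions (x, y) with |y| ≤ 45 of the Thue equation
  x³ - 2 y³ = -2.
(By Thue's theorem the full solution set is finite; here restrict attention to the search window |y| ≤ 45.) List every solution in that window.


The equation is x³ - 2y³ = -2. For fixed y, x³ = 2·y³ − 2, so a solution requires the RHS to be a perfect cube.
Strategy: iterate y from -45 to 45, compute RHS = 2·y³ − 2, and check whether it is a (positive or negative) perfect cube.
Check small values of y:
  y = 0: RHS = -2 is not a perfect cube.
  y = 1: RHS = 0 = (0)³ ⇒ x = 0 works.
  y = -1: RHS = -4 is not a perfect cube.
  y = 2: RHS = 14 is not a perfect cube.
  y = -2: RHS = -18 is not a perfect cube.
  y = 3: RHS = 52 is not a perfect cube.
  y = -3: RHS = -56 is not a perfect cube.
Continuing the search up to |y| = 45 finds no further solutions beyond those listed.
Collected solutions: (0, 1).

Solutions (with |y| ≤ 45): (0, 1).


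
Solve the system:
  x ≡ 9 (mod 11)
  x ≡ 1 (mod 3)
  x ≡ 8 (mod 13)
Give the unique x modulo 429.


Moduli 11, 3, 13 are pairwise coprime; by CRT there is a unique solution modulo M = 11 · 3 · 13 = 429.
Solve pairwise, accumulating the modulus:
  Start with x ≡ 9 (mod 11).
  Combine with x ≡ 1 (mod 3): since gcd(11, 3) = 1, we get a unique residue mod 33.
    Write x = 9 + 11·t and substitute into x ≡ 1 (mod 3): 11·t ≡ 1 − 9 = -8 (mod 3).
    Reduce coefficients mod 3: 2·t ≡ 1 (mod 3).
    The inverse of 2 mod 3 is 2 (since 2·2 = 4 = 1·3 + 1), so t ≡ 2·1 = 2 ≡ 2 (mod 3).
    Then x = 9 + 11·2 = 31, valid modulo lcm(11, 3) = 33: x ≡ 31 (mod 33).
  Combine with x ≡ 8 (mod 13): since gcd(33, 13) = 1, we get a unique residue mod 429.
    Write x = 31 + 33·t and substitute into x ≡ 8 (mod 13): 33·t ≡ 8 − 31 = -23 (mod 13).
    Reduce coefficients mod 13: 7·t ≡ 3 (mod 13).
    The inverse of 7 mod 13 is 2 (since 7·2 = 14 = 1·13 + 1), so t ≡ 2·3 = 6 ≡ 6 (mod 13).
    Then x = 31 + 33·6 = 229, valid modulo lcm(33, 13) = 429: x ≡ 229 (mod 429).
Verify: 229 mod 11 = 9 ✓, 229 mod 3 = 1 ✓, 229 mod 13 = 8 ✓.

x ≡ 229 (mod 429).


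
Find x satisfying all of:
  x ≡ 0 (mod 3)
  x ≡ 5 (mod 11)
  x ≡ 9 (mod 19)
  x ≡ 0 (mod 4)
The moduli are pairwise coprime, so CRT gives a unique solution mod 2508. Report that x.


Product of moduli M = 3 · 11 · 19 · 4 = 2508.
Merge one congruence at a time:
  Start: x ≡ 0 (mod 3).
  Combine with x ≡ 5 (mod 11); new modulus lcm = 33.
    Write x = 0 + 3·t and substitute into x ≡ 5 (mod 11): 3·t ≡ 5 − 0 = 5 (mod 11).
    The inverse of 3 mod 11 is 4 (since 3·4 = 12 = 1·11 + 1), so t ≡ 4·5 = 20 ≡ 9 (mod 11).
    Then x = 0 + 3·9 = 27, valid modulo lcm(3, 11) = 33: x ≡ 27 (mod 33).
  Combine with x ≡ 9 (mod 19); new modulus lcm = 627.
    Write x = 27 + 33·t and substitute into x ≡ 9 (mod 19): 33·t ≡ 9 − 27 = -18 (mod 19).
    Reduce coefficients mod 19: 14·t ≡ 1 (mod 19).
    The inverse of 14 mod 19 is 15 (since 14·15 = 210 = 11·19 + 1), so t ≡ 15·1 = 15 ≡ 15 (mod 19).
    Then x = 27 + 33·15 = 522, valid modulo lcm(33, 19) = 627: x ≡ 522 (mod 627).
  Combine with x ≡ 0 (mod 4); new modulus lcm = 2508.
    Write x = 522 + 627·t and substitute into x ≡ 0 (mod 4): 627·t ≡ 0 − 522 = -522 (mod 4).
    Reduce coefficients mod 4: 3·t ≡ 2 (mod 4).
    The inverse of 3 mod 4 is 3 (since 3·3 = 9 = 2·4 + 1), so t ≡ 3·2 = 6 ≡ 2 (mod 4).
    Then x = 522 + 627·2 = 1776, valid modulo lcm(627, 4) = 2508: x ≡ 1776 (mod 2508).
Verify against each original: 1776 mod 3 = 0, 1776 mod 11 = 5, 1776 mod 19 = 9, 1776 mod 4 = 0.

x ≡ 1776 (mod 2508).


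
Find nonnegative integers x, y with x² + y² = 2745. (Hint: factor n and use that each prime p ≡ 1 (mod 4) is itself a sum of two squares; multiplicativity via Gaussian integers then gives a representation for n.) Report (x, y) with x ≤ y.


Step 1: Factor n = 2745 = 3^2 · 5 · 61.
Step 2: Check the mod-4 condition on each prime factor: 3 ≡ 3 (mod 4), exponent 2 (must be even); 5 ≡ 1 (mod 4), exponent 1; 61 ≡ 1 (mod 4), exponent 1.
All primes ≡ 3 (mod 4) appear to even exponent (or don't appear), so by the two-squares theorem n IS expressible as a sum of two squares.
Step 3: Build a representation. Group n = k² · m with k = 3 and m = 5 · 61 = 305 (a product of primes ≡ 1 (mod 4)); a representation of m scales to one of n via (k·x)² + (k·y)² = k²(x² + y²). Each prime p ≡ 1 (mod 4) is itself a sum of two squares; find a² by testing p − a² for a perfect square:
  5: 5 − 1² = 4 = 2² ⇒ 5 = 1² + 2².
  61: 61 − 1² = 60, 61 − 2² = 57, 61 − 3² = 52, 61 − 4² = 45, 61 − 5² = 36 = 6² ⇒ 61 = 5² + 6².
  Combine using the Brahmagupta–Fibonacci identity (a² + b²)(c² + d²) = (ac − bd)² + (ad + bc)² = (ac + bd)² + (ad − bc)²:
  5 · 61 = 305: from (1² + 2²)(5² + 6²), take (1·5 − 2·6, 1·6 + 2·5) = (5 − 12, 6 + 10) = (-7, 16); dropping signs (only squares matter) gives (7, 16); check 7² + 16² = 49 + 256 = 305 ✓.
  Scale by k = 3: (3·7, 3·16) = (21, 48).
Step 4: Order so x ≤ y and verify: 21² + 48² = 441 + 2304 = 2745 = n. ✓

n = 2745 = 21² + 48² (one valid representation with x ≤ y).


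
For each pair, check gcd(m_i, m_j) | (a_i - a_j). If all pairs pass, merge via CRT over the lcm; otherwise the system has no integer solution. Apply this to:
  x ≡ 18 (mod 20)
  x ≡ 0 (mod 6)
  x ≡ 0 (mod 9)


Moduli 20, 6, 9 are not pairwise coprime, so CRT works modulo lcm(m_i) when all pairwise compatibility conditions hold.
Pairwise compatibility: gcd(m_i, m_j) must divide a_i - a_j for every pair.
Merge one congruence at a time:
  Start: x ≡ 18 (mod 20).
  Combine with x ≡ 0 (mod 6): gcd(20, 6) = 2; 0 - 18 = -18, which IS divisible by 2, so compatible.
    Write x = 18 + 20·t and substitute into x ≡ 0 (mod 6): 20·t ≡ 0 − 18 = -18 (mod 6).
    Divide the congruence (and modulus) by g = 2: 10·t ≡ -9 (mod 3).
    Reduce coefficients mod 3: 1·t ≡ 0 (mod 3).
    So t ≡ 0 (mod 3).
    Then x = 18 + 20·0 = 18, valid modulo lcm(20, 6) = 60: x ≡ 18 (mod 60).
  Combine with x ≡ 0 (mod 9): gcd(60, 9) = 3; 0 - 18 = -18, which IS divisible by 3, so compatible.
    Write x = 18 + 60·t and substitute into x ≡ 0 (mod 9): 60·t ≡ 0 − 18 = -18 (mod 9).
    Divide the congruence (and modulus) by g = 3: 20·t ≡ -6 (mod 3).
    Reduce coefficients mod 3: 2·t ≡ 0 (mod 3).
    The inverse of 2 mod 3 is 2 (since 2·2 = 4 = 1·3 + 1), so t ≡ 2·0 = 0 ≡ 0 (mod 3).
    Then x = 18 + 60·0 = 18, valid modulo lcm(60, 9) = 180: x ≡ 18 (mod 180).
Verify: 18 mod 20 = 18, 18 mod 6 = 0, 18 mod 9 = 0.

x ≡ 18 (mod 180).


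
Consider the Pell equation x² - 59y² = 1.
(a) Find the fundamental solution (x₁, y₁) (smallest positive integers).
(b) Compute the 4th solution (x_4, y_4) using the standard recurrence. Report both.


Step 1: Find the fundamental solution (x₁, y₁) of x² - 59y² = 1.
  Expand √59 as a continued fraction. a₀ = ⌊√59⌋ = 7; iterate m_{k+1} = d_k·a_k − m_k, d_{k+1} = (59 − m_{k+1}²)/d_k, a_{k+1} = ⌊(a₀ + m_{k+1})/d_{k+1}⌋ (starting m₀ = 0, d₀ = 1), with convergents p_k = a_k·p_{k-1} + p_{k-2}, q_k = a_k·q_{k-1} + q_{k-2} (p₋₁ = 1, q₋₁ = 0):
  k = 0: a₀ = 7; p₀/q₀ = 7/1; p₀² − 59·q₀² = 49 − 59 = -10.
  k = 1: m = 7, d = 10, a = ⌊(7 + 7)/10⌋ = 1; p/q = (1·7 + 1)/(1·1 + 0) = 8/1; p² − 59·q² = 64 − 59 = 5.
  k = 2: m = 3, d = 5, a = ⌊(7 + 3)/5⌋ = 2; p/q = (2·8 + 7)/(2·1 + 1) = 23/3; p² − 59·q² = 529 − 531 = -2.
  k = 3: m = 7, d = 2, a = ⌊(7 + 7)/2⌋ = 7; p/q = (7·23 + 8)/(7·3 + 1) = 169/22; p² − 59·q² = 28561 − 28556 = 5.
  k = 4: m = 7, d = 5, a = ⌊(7 + 7)/5⌋ = 2; p/q = (2·169 + 23)/(2·22 + 3) = 361/47; p² − 59·q² = 130321 − 130331 = -10.
  k = 5: m = 3, d = 10, a = ⌊(7 + 3)/10⌋ = 1; p/q = (1·361 + 169)/(1·47 + 22) = 530/69; p² − 59·q² = 280900 − 280899 = 1.
  The first convergent with p² − 59·q² = 1 gives the fundamental solution (x₁, y₁) = (530, 69).
Step 2: Apply the recurrence (x_{n+1}, y_{n+1}) = (x₁x_n + 59y₁y_n, x₁y_n + y₁x_n) repeatedly.
  From (x_1, y_1) = (530, 69): x_2 = 530·530 + 59·69·69 = 561799; y_2 = 530·69 + 69·530 = 73140.
  From (x_2, y_2) = (561799, 73140): x_3 = 530·561799 + 59·69·73140 = 595506410; y_3 = 530·73140 + 69·561799 = 77528331.
  From (x_3, y_3) = (595506410, 77528331): x_4 = 530·595506410 + 59·69·77528331 = 631236232801; y_4 = 530·77528331 + 69·595506410 = 82179957720.
Step 3: Verify x_4² - 59·y_4² = 398459181600798268305601 - 398459181600798268305600 = 1 (should be 1). ✓

(x_1, y_1) = (530, 69); (x_4, y_4) = (631236232801, 82179957720).


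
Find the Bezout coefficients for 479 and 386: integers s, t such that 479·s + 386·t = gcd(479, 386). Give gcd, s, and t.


Euclidean algorithm on (479, 386) — divide until remainder is 0:
  479 = 1 · 386 + 93
  386 = 4 · 93 + 14
  93 = 6 · 14 + 9
  14 = 1 · 9 + 5
  9 = 1 · 5 + 4
  5 = 1 · 4 + 1
  4 = 4 · 1 + 0
gcd(479, 386) = 1.
Track Bezout coefficients alongside the remainders: start with r₀ = 479 = a·1 + b·0 (s = 1, t = 0) and r₁ = 386 = a·0 + b·1 (s = 0, t = 1); each new remainder r_{k+1} = r_{k-1} − q_k·r_k inherits s_{k+1} = s_{k-1} − q_k·s_k, t_{k+1} = t_{k-1} − q_k·t_k, so r_k = a·s_k + b·t_k at every step:
  q = 1: r = 93, s = 1 − 1·0 = 1, t = 0 − 1·1 = -1  (check: 479·1 + 386·(-1) = 93)
  q = 4: r = 14, s = 0 − 4·1 = -4, t = 1 − 4·(-1) = 5  (check: 479·(-4) + 386·5 = 14)
  q = 6: r = 9, s = 1 − 6·(-4) = 25, t = -1 − 6·5 = -31  (check: 479·25 + 386·(-31) = 9)
  q = 1: r = 5, s = -4 − 1·25 = -29, t = 5 − 1·(-31) = 36  (check: 479·(-29) + 386·36 = 5)
  q = 1: r = 4, s = 25 − 1·(-29) = 54, t = -31 − 1·36 = -67  (check: 479·54 + 386·(-67) = 4)
  q = 1: r = 1, s = -29 − 1·54 = -83, t = 36 − 1·(-67) = 103  (check: 479·(-83) + 386·103 = 1)
The row with r = 1 (the gcd) gives the Bezout coefficients s = -83, t = 103.
Result: 479 · (-83) + 386 · (103) = 1.

gcd(479, 386) = 1; s = -83, t = 103 (check: 479·(-83) + 386·103 = 1).


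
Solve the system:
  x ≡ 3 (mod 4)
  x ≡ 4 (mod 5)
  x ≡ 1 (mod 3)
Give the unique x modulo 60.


Moduli 4, 5, 3 are pairwise coprime; by CRT there is a unique solution modulo M = 4 · 5 · 3 = 60.
Solve pairwise, accumulating the modulus:
  Start with x ≡ 3 (mod 4).
  Combine with x ≡ 4 (mod 5): since gcd(4, 5) = 1, we get a unique residue mod 20.
    Write x = 3 + 4·t and substitute into x ≡ 4 (mod 5): 4·t ≡ 4 − 3 = 1 (mod 5).
    The inverse of 4 mod 5 is 4 (since 4·4 = 16 = 3·5 + 1), so t ≡ 4·1 = 4 ≡ 4 (mod 5).
    Then x = 3 + 4·4 = 19, valid modulo lcm(4, 5) = 20: x ≡ 19 (mod 20).
  Combine with x ≡ 1 (mod 3): since gcd(20, 3) = 1, we get a unique residue mod 60.
    Write x = 19 + 20·t and substitute into x ≡ 1 (mod 3): 20·t ≡ 1 − 19 = -18 (mod 3).
    Reduce coefficients mod 3: 2·t ≡ 0 (mod 3).
    The inverse of 2 mod 3 is 2 (since 2·2 = 4 = 1·3 + 1), so t ≡ 2·0 = 0 ≡ 0 (mod 3).
    Then x = 19 + 20·0 = 19, valid modulo lcm(20, 3) = 60: x ≡ 19 (mod 60).
Verify: 19 mod 4 = 3 ✓, 19 mod 5 = 4 ✓, 19 mod 3 = 1 ✓.

x ≡ 19 (mod 60).


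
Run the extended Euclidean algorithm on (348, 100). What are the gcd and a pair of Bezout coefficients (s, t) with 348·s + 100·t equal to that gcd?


Euclidean algorithm on (348, 100) — divide until remainder is 0:
  348 = 3 · 100 + 48
  100 = 2 · 48 + 4
  48 = 12 · 4 + 0
gcd(348, 100) = 4.
Track Bezout coefficients alongside the remainders: start with r₀ = 348 = a·1 + b·0 (s = 1, t = 0) and r₁ = 100 = a·0 + b·1 (s = 0, t = 1); each new remainder r_{k+1} = r_{k-1} − q_k·r_k inherits s_{k+1} = s_{k-1} − q_k·s_k, t_{k+1} = t_{k-1} − q_k·t_k, so r_k = a·s_k + b·t_k at every step:
  q = 3: r = 48, s = 1 − 3·0 = 1, t = 0 − 3·1 = -3  (check: 348·1 + 100·(-3) = 48)
  q = 2: r = 4, s = 0 − 2·1 = -2, t = 1 − 2·(-3) = 7  (check: 348·(-2) + 100·7 = 4)
The row with r = 4 (the gcd) gives the Bezout coefficients s = -2, t = 7.
Result: 348 · (-2) + 100 · (7) = 4.

gcd(348, 100) = 4; s = -2, t = 7 (check: 348·(-2) + 100·7 = 4).


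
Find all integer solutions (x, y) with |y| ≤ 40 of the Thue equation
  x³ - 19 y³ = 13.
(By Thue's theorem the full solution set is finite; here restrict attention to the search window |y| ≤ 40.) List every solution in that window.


The equation is x³ - 19y³ = 13. For fixed y, x³ = 19·y³ + 13, so a solution requires the RHS to be a perfect cube.
Strategy: iterate y from -40 to 40, compute RHS = 19·y³ + 13, and check whether it is a (positive or negative) perfect cube.
Check small values of y:
  y = 0: RHS = 13 is not a perfect cube.
  y = 1: RHS = 32 is not a perfect cube.
  y = -1: RHS = -6 is not a perfect cube.
  y = 2: RHS = 165 is not a perfect cube.
  y = -2: RHS = -139 is not a perfect cube.
  y = 3: RHS = 526 is not a perfect cube.
  y = -3: RHS = -500 is not a perfect cube.
Continuing the search up to |y| = 40 finds no solutions either.
No (x, y) in the scanned range satisfies the equation.

No integer solutions with |y| ≤ 40.


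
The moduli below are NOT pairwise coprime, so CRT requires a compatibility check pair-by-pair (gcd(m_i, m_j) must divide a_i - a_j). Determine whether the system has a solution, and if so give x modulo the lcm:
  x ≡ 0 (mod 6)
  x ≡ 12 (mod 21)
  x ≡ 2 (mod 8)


Moduli 6, 21, 8 are not pairwise coprime, so CRT works modulo lcm(m_i) when all pairwise compatibility conditions hold.
Pairwise compatibility: gcd(m_i, m_j) must divide a_i - a_j for every pair.
Merge one congruence at a time:
  Start: x ≡ 0 (mod 6).
  Combine with x ≡ 12 (mod 21): gcd(6, 21) = 3; 12 - 0 = 12, which IS divisible by 3, so compatible.
    Write x = 0 + 6·t and substitute into x ≡ 12 (mod 21): 6·t ≡ 12 − 0 = 12 (mod 21).
    Divide the congruence (and modulus) by g = 3: 2·t ≡ 4 (mod 7).
    The inverse of 2 mod 7 is 4 (since 2·4 = 8 = 1·7 + 1), so t ≡ 4·4 = 16 ≡ 2 (mod 7).
    Then x = 0 + 6·2 = 12, valid modulo lcm(6, 21) = 42: x ≡ 12 (mod 42).
  Combine with x ≡ 2 (mod 8): gcd(42, 8) = 2; 2 - 12 = -10, which IS divisible by 2, so compatible.
    Write x = 12 + 42·t and substitute into x ≡ 2 (mod 8): 42·t ≡ 2 − 12 = -10 (mod 8).
    Divide the congruence (and modulus) by g = 2: 21·t ≡ -5 (mod 4).
    Reduce coefficients mod 4: 1·t ≡ 3 (mod 4).
    So t ≡ 3 (mod 4).
    Then x = 12 + 42·3 = 138, valid modulo lcm(42, 8) = 168: x ≡ 138 (mod 168).
Verify: 138 mod 6 = 0, 138 mod 21 = 12, 138 mod 8 = 2.

x ≡ 138 (mod 168).


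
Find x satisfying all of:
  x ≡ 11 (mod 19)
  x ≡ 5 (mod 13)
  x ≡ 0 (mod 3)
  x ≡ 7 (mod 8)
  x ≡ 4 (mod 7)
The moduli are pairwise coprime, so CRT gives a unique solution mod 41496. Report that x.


Product of moduli M = 19 · 13 · 3 · 8 · 7 = 41496.
Merge one congruence at a time:
  Start: x ≡ 11 (mod 19).
  Combine with x ≡ 5 (mod 13); new modulus lcm = 247.
    Write x = 11 + 19·t and substitute into x ≡ 5 (mod 13): 19·t ≡ 5 − 11 = -6 (mod 13).
    Reduce coefficients mod 13: 6·t ≡ 7 (mod 13).
    The inverse of 6 mod 13 is 11 (since 6·11 = 66 = 5·13 + 1), so t ≡ 11·7 = 77 ≡ 12 (mod 13).
    Then x = 11 + 19·12 = 239, valid modulo lcm(19, 13) = 247: x ≡ 239 (mod 247).
  Combine with x ≡ 0 (mod 3); new modulus lcm = 741.
    Write x = 239 + 247·t and substitute into x ≡ 0 (mod 3): 247·t ≡ 0 − 239 = -239 (mod 3).
    Reduce coefficients mod 3: 1·t ≡ 1 (mod 3).
    So t ≡ 1 (mod 3).
    Then x = 239 + 247·1 = 486, valid modulo lcm(247, 3) = 741: x ≡ 486 (mod 741).
  Combine with x ≡ 7 (mod 8); new modulus lcm = 5928.
    Write x = 486 + 741·t and substitute into x ≡ 7 (mod 8): 741·t ≡ 7 − 486 = -479 (mod 8).
    Reduce coefficients mod 8: 5·t ≡ 1 (mod 8).
    The inverse of 5 mod 8 is 5 (since 5·5 = 25 = 3·8 + 1), so t ≡ 5·1 = 5 ≡ 5 (mod 8).
    Then x = 486 + 741·5 = 4191, valid modulo lcm(741, 8) = 5928: x ≡ 4191 (mod 5928).
  Combine with x ≡ 4 (mod 7); new modulus lcm = 41496.
    Write x = 4191 + 5928·t and substitute into x ≡ 4 (mod 7): 5928·t ≡ 4 − 4191 = -4187 (mod 7).
    Reduce coefficients mod 7: 6·t ≡ 6 (mod 7).
    The inverse of 6 mod 7 is 6 (since 6·6 = 36 = 5·7 + 1), so t ≡ 6·6 = 36 ≡ 1 (mod 7).
    Then x = 4191 + 5928·1 = 10119, valid modulo lcm(5928, 7) = 41496: x ≡ 10119 (mod 41496).
Verify against each original: 10119 mod 19 = 11, 10119 mod 13 = 5, 10119 mod 3 = 0, 10119 mod 8 = 7, 10119 mod 7 = 4.

x ≡ 10119 (mod 41496).


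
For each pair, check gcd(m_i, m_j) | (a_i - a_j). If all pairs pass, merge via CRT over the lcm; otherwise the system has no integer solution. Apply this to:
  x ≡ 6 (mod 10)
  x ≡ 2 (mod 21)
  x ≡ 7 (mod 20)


Moduli 10, 21, 20 are not pairwise coprime, so CRT works modulo lcm(m_i) when all pairwise compatibility conditions hold.
Pairwise compatibility: gcd(m_i, m_j) must divide a_i - a_j for every pair.
Merge one congruence at a time:
  Start: x ≡ 6 (mod 10).
  Combine with x ≡ 2 (mod 21): gcd(10, 21) = 1; 2 - 6 = -4, which IS divisible by 1, so compatible.
    Write x = 6 + 10·t and substitute into x ≡ 2 (mod 21): 10·t ≡ 2 − 6 = -4 (mod 21).
    Reduce coefficients mod 21: 10·t ≡ 17 (mod 21).
    The inverse of 10 mod 21 is 19 (since 10·19 = 190 = 9·21 + 1), so t ≡ 19·17 = 323 ≡ 8 (mod 21).
    Then x = 6 + 10·8 = 86, valid modulo lcm(10, 21) = 210: x ≡ 86 (mod 210).
  Combine with x ≡ 7 (mod 20): gcd(210, 20) = 10, and 7 - 86 = -79 is NOT divisible by 10.
    ⇒ system is inconsistent (no integer solution).

No solution (the system is inconsistent).


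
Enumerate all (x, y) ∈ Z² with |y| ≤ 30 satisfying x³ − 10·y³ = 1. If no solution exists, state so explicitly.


The equation is x³ - 10y³ = 1. For fixed y, x³ = 10·y³ + 1, so a solution requires the RHS to be a perfect cube.
Strategy: iterate y from -30 to 30, compute RHS = 10·y³ + 1, and check whether it is a (positive or negative) perfect cube.
Check small values of y:
  y = 0: RHS = 1 = (1)³ ⇒ x = 1 works.
  y = 1: RHS = 11 is not a perfect cube.
  y = -1: RHS = -9 is not a perfect cube.
  y = 2: RHS = 81 is not a perfect cube.
  y = -2: RHS = -79 is not a perfect cube.
  y = 3: RHS = 271 is not a perfect cube.
  y = -3: RHS = -269 is not a perfect cube.
Continuing the search up to |y| = 30 finds no further solutions beyond those listed.
Collected solutions: (1, 0).

Solutions (with |y| ≤ 30): (1, 0).


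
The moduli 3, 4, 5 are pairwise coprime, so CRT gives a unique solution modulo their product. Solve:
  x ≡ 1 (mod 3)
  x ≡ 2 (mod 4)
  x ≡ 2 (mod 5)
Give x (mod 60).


Moduli 3, 4, 5 are pairwise coprime; by CRT there is a unique solution modulo M = 3 · 4 · 5 = 60.
Solve pairwise, accumulating the modulus:
  Start with x ≡ 1 (mod 3).
  Combine with x ≡ 2 (mod 4): since gcd(3, 4) = 1, we get a unique residue mod 12.
    Write x = 1 + 3·t and substitute into x ≡ 2 (mod 4): 3·t ≡ 2 − 1 = 1 (mod 4).
    The inverse of 3 mod 4 is 3 (since 3·3 = 9 = 2·4 + 1), so t ≡ 3·1 = 3 ≡ 3 (mod 4).
    Then x = 1 + 3·3 = 10, valid modulo lcm(3, 4) = 12: x ≡ 10 (mod 12).
  Combine with x ≡ 2 (mod 5): since gcd(12, 5) = 1, we get a unique residue mod 60.
    Write x = 10 + 12·t and substitute into x ≡ 2 (mod 5): 12·t ≡ 2 − 10 = -8 (mod 5).
    Reduce coefficients mod 5: 2·t ≡ 2 (mod 5).
    The inverse of 2 mod 5 is 3 (since 2·3 = 6 = 1·5 + 1), so t ≡ 3·2 = 6 ≡ 1 (mod 5).
    Then x = 10 + 12·1 = 22, valid modulo lcm(12, 5) = 60: x ≡ 22 (mod 60).
Verify: 22 mod 3 = 1 ✓, 22 mod 4 = 2 ✓, 22 mod 5 = 2 ✓.

x ≡ 22 (mod 60).


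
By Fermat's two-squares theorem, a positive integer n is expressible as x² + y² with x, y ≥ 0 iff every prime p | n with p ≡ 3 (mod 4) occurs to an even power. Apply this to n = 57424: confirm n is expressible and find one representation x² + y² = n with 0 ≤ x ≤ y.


Step 1: Factor n = 57424 = 2^4 · 37 · 97.
Step 2: Check the mod-4 condition on each prime factor: 2 = 2 (special); 37 ≡ 1 (mod 4), exponent 1; 97 ≡ 1 (mod 4), exponent 1.
All primes ≡ 3 (mod 4) appear to even exponent (or don't appear), so by the two-squares theorem n IS expressible as a sum of two squares.
Step 3: Build a representation. Group n = k² · m with k = 4 and m = 37 · 97 = 3589 (a product of primes ≡ 1 (mod 4)); a representation of m scales to one of n via (k·x)² + (k·y)² = k²(x² + y²). Each prime p ≡ 1 (mod 4) is itself a sum of two squares; find a² by testing p − a² for a perfect square:
  37: 37 − 1² = 36 = 6² ⇒ 37 = 1² + 6².
  97: 97 − 1² = 96, 97 − 2² = 93, 97 − 3² = 88, 97 − 4² = 81 = 9² ⇒ 97 = 4² + 9².
  Combine using the Brahmagupta–Fibonacci identity (a² + b²)(c² + d²) = (ac − bd)² + (ad + bc)² = (ac + bd)² + (ad − bc)²:
  37 · 97 = 3589: from (1² + 6²)(4² + 9²), take (1·4 − 6·9, 1·9 + 6·4) = (4 − 54, 9 + 24) = (-50, 33); dropping signs (only squares matter) gives (50, 33); check 50² + 33² = 2500 + 1089 = 3589 ✓.
  Scale by k = 4: (4·50, 4·33) = (200, 132).
Step 4: Order so x ≤ y and verify: 132² + 200² = 17424 + 40000 = 57424 = n. ✓

n = 57424 = 132² + 200² (one valid representation with x ≤ y).


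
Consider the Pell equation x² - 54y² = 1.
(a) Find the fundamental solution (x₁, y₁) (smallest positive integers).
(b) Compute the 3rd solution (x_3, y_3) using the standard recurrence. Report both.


Step 1: Find the fundamental solution (x₁, y₁) of x² - 54y² = 1.
  Expand √54 as a continued fraction. a₀ = ⌊√54⌋ = 7; iterate m_{k+1} = d_k·a_k − m_k, d_{k+1} = (54 − m_{k+1}²)/d_k, a_{k+1} = ⌊(a₀ + m_{k+1})/d_{k+1}⌋ (starting m₀ = 0, d₀ = 1), with convergents p_k = a_k·p_{k-1} + p_{k-2}, q_k = a_k·q_{k-1} + q_{k-2} (p₋₁ = 1, q₋₁ = 0):
  k = 0: a₀ = 7; p₀/q₀ = 7/1; p₀² − 54·q₀² = 49 − 54 = -5.
  k = 1: m = 7, d = 5, a = ⌊(7 + 7)/5⌋ = 2; p/q = (2·7 + 1)/(2·1 + 0) = 15/2; p² − 54·q² = 225 − 216 = 9.
  k = 2: m = 3, d = 9, a = ⌊(7 + 3)/9⌋ = 1; p/q = (1·15 + 7)/(1·2 + 1) = 22/3; p² − 54·q² = 484 − 486 = -2.
  k = 3: m = 6, d = 2, a = ⌊(7 + 6)/2⌋ = 6; p/q = (6·22 + 15)/(6·3 + 2) = 147/20; p² − 54·q² = 21609 − 21600 = 9.
  k = 4: m = 6, d = 9, a = ⌊(7 + 6)/9⌋ = 1; p/q = (1·147 + 22)/(1·20 + 3) = 169/23; p² − 54·q² = 28561 − 28566 = -5.
  k = 5: m = 3, d = 5, a = ⌊(7 + 3)/5⌋ = 2; p/q = (2·169 + 147)/(2·23 + 20) = 485/66; p² − 54·q² = 235225 − 235224 = 1.
  The first convergent with p² − 54·q² = 1 gives the fundamental solution (x₁, y₁) = (485, 66).
Step 2: Apply the recurrence (x_{n+1}, y_{n+1}) = (x₁x_n + 54y₁y_n, x₁y_n + y₁x_n) repeatedly.
  From (x_1, y_1) = (485, 66): x_2 = 485·485 + 54·66·66 = 470449; y_2 = 485·66 + 66·485 = 64020.
  From (x_2, y_2) = (470449, 64020): x_3 = 485·470449 + 54·66·64020 = 456335045; y_3 = 485·64020 + 66·470449 = 62099334.
Step 3: Verify x_3² - 54·y_3² = 208241673295152025 - 208241673295152024 = 1 (should be 1). ✓

(x_1, y_1) = (485, 66); (x_3, y_3) = (456335045, 62099334).


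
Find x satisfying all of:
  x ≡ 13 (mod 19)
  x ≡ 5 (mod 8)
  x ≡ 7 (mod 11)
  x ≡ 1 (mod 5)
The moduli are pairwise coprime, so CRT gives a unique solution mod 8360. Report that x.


Product of moduli M = 19 · 8 · 11 · 5 = 8360.
Merge one congruence at a time:
  Start: x ≡ 13 (mod 19).
  Combine with x ≡ 5 (mod 8); new modulus lcm = 152.
    Write x = 13 + 19·t and substitute into x ≡ 5 (mod 8): 19·t ≡ 5 − 13 = -8 (mod 8).
    Reduce coefficients mod 8: 3·t ≡ 0 (mod 8).
    The inverse of 3 mod 8 is 3 (since 3·3 = 9 = 1·8 + 1), so t ≡ 3·0 = 0 ≡ 0 (mod 8).
    Then x = 13 + 19·0 = 13, valid modulo lcm(19, 8) = 152: x ≡ 13 (mod 152).
  Combine with x ≡ 7 (mod 11); new modulus lcm = 1672.
    Write x = 13 + 152·t and substitute into x ≡ 7 (mod 11): 152·t ≡ 7 − 13 = -6 (mod 11).
    Reduce coefficients mod 11: 9·t ≡ 5 (mod 11).
    The inverse of 9 mod 11 is 5 (since 9·5 = 45 = 4·11 + 1), so t ≡ 5·5 = 25 ≡ 3 (mod 11).
    Then x = 13 + 152·3 = 469, valid modulo lcm(152, 11) = 1672: x ≡ 469 (mod 1672).
  Combine with x ≡ 1 (mod 5); new modulus lcm = 8360.
    Write x = 469 + 1672·t and substitute into x ≡ 1 (mod 5): 1672·t ≡ 1 − 469 = -468 (mod 5).
    Reduce coefficients mod 5: 2·t ≡ 2 (mod 5).
    The inverse of 2 mod 5 is 3 (since 2·3 = 6 = 1·5 + 1), so t ≡ 3·2 = 6 ≡ 1 (mod 5).
    Then x = 469 + 1672·1 = 2141, valid modulo lcm(1672, 5) = 8360: x ≡ 2141 (mod 8360).
Verify against each original: 2141 mod 19 = 13, 2141 mod 8 = 5, 2141 mod 11 = 7, 2141 mod 5 = 1.

x ≡ 2141 (mod 8360).


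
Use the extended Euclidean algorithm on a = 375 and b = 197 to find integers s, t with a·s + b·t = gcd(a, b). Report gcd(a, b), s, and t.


Euclidean algorithm on (375, 197) — divide until remainder is 0:
  375 = 1 · 197 + 178
  197 = 1 · 178 + 19
  178 = 9 · 19 + 7
  19 = 2 · 7 + 5
  7 = 1 · 5 + 2
  5 = 2 · 2 + 1
  2 = 2 · 1 + 0
gcd(375, 197) = 1.
Track Bezout coefficients alongside the remainders: start with r₀ = 375 = a·1 + b·0 (s = 1, t = 0) and r₁ = 197 = a·0 + b·1 (s = 0, t = 1); each new remainder r_{k+1} = r_{k-1} − q_k·r_k inherits s_{k+1} = s_{k-1} − q_k·s_k, t_{k+1} = t_{k-1} − q_k·t_k, so r_k = a·s_k + b·t_k at every step:
  q = 1: r = 178, s = 1 − 1·0 = 1, t = 0 − 1·1 = -1  (check: 375·1 + 197·(-1) = 178)
  q = 1: r = 19, s = 0 − 1·1 = -1, t = 1 − 1·(-1) = 2  (check: 375·(-1) + 197·2 = 19)
  q = 9: r = 7, s = 1 − 9·(-1) = 10, t = -1 − 9·2 = -19  (check: 375·10 + 197·(-19) = 7)
  q = 2: r = 5, s = -1 − 2·10 = -21, t = 2 − 2·(-19) = 40  (check: 375·(-21) + 197·40 = 5)
  q = 1: r = 2, s = 10 − 1·(-21) = 31, t = -19 − 1·40 = -59  (check: 375·31 + 197·(-59) = 2)
  q = 2: r = 1, s = -21 − 2·31 = -83, t = 40 − 2·(-59) = 158  (check: 375·(-83) + 197·158 = 1)
The row with r = 1 (the gcd) gives the Bezout coefficients s = -83, t = 158.
Result: 375 · (-83) + 197 · (158) = 1.

gcd(375, 197) = 1; s = -83, t = 158 (check: 375·(-83) + 197·158 = 1).


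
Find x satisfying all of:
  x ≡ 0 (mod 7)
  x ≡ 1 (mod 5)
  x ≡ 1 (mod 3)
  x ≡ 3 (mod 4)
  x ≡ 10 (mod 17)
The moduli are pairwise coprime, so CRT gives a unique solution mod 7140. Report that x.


Product of moduli M = 7 · 5 · 3 · 4 · 17 = 7140.
Merge one congruence at a time:
  Start: x ≡ 0 (mod 7).
  Combine with x ≡ 1 (mod 5); new modulus lcm = 35.
    Write x = 0 + 7·t and substitute into x ≡ 1 (mod 5): 7·t ≡ 1 − 0 = 1 (mod 5).
    Reduce coefficients mod 5: 2·t ≡ 1 (mod 5).
    The inverse of 2 mod 5 is 3 (since 2·3 = 6 = 1·5 + 1), so t ≡ 3·1 = 3 ≡ 3 (mod 5).
    Then x = 0 + 7·3 = 21, valid modulo lcm(7, 5) = 35: x ≡ 21 (mod 35).
  Combine with x ≡ 1 (mod 3); new modulus lcm = 105.
    Write x = 21 + 35·t and substitute into x ≡ 1 (mod 3): 35·t ≡ 1 − 21 = -20 (mod 3).
    Reduce coefficients mod 3: 2·t ≡ 1 (mod 3).
    The inverse of 2 mod 3 is 2 (since 2·2 = 4 = 1·3 + 1), so t ≡ 2·1 = 2 ≡ 2 (mod 3).
    Then x = 21 + 35·2 = 91, valid modulo lcm(35, 3) = 105: x ≡ 91 (mod 105).
  Combine with x ≡ 3 (mod 4); new modulus lcm = 420.
    Write x = 91 + 105·t and substitute into x ≡ 3 (mod 4): 105·t ≡ 3 − 91 = -88 (mod 4).
    Reduce coefficients mod 4: 1·t ≡ 0 (mod 4).
    So t ≡ 0 (mod 4).
    Then x = 91 + 105·0 = 91, valid modulo lcm(105, 4) = 420: x ≡ 91 (mod 420).
  Combine with x ≡ 10 (mod 17); new modulus lcm = 7140.
    Write x = 91 + 420·t and substitute into x ≡ 10 (mod 17): 420·t ≡ 10 − 91 = -81 (mod 17).
    Reduce coefficients mod 17: 12·t ≡ 4 (mod 17).
    The inverse of 12 mod 17 is 10 (since 12·10 = 120 = 7·17 + 1), so t ≡ 10·4 = 40 ≡ 6 (mod 17).
    Then x = 91 + 420·6 = 2611, valid modulo lcm(420, 17) = 7140: x ≡ 2611 (mod 7140).
Verify against each original: 2611 mod 7 = 0, 2611 mod 5 = 1, 2611 mod 3 = 1, 2611 mod 4 = 3, 2611 mod 17 = 10.

x ≡ 2611 (mod 7140).


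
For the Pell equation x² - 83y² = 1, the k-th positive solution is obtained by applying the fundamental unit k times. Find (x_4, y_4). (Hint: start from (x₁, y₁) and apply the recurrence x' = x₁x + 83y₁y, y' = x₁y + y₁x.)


Step 1: Find the fundamental solution (x₁, y₁) of x² - 83y² = 1.
  Expand √83 as a continued fraction. a₀ = ⌊√83⌋ = 9; iterate m_{k+1} = d_k·a_k − m_k, d_{k+1} = (83 − m_{k+1}²)/d_k, a_{k+1} = ⌊(a₀ + m_{k+1})/d_{k+1}⌋ (starting m₀ = 0, d₀ = 1), with convergents p_k = a_k·p_{k-1} + p_{k-2}, q_k = a_k·q_{k-1} + q_{k-2} (p₋₁ = 1, q₋₁ = 0):
  k = 0: a₀ = 9; p₀/q₀ = 9/1; p₀² − 83·q₀² = 81 − 83 = -2.
  k = 1: m = 9, d = 2, a = ⌊(9 + 9)/2⌋ = 9; p/q = (9·9 + 1)/(9·1 + 0) = 82/9; p² − 83·q² = 6724 − 6723 = 1.
  The first convergent with p² − 83·q² = 1 gives the fundamental solution (x₁, y₁) = (82, 9).
Step 2: Apply the recurrence (x_{n+1}, y_{n+1}) = (x₁x_n + 83y₁y_n, x₁y_n + y₁x_n) repeatedly.
  From (x_1, y_1) = (82, 9): x_2 = 82·82 + 83·9·9 = 13447; y_2 = 82·9 + 9·82 = 1476.
  From (x_2, y_2) = (13447, 1476): x_3 = 82·13447 + 83·9·1476 = 2205226; y_3 = 82·1476 + 9·13447 = 242055.
  From (x_3, y_3) = (2205226, 242055): x_4 = 82·2205226 + 83·9·242055 = 361643617; y_4 = 82·242055 + 9·2205226 = 39695544.
Step 3: Verify x_4² - 83·y_4² = 130786105716842689 - 130786105716842688 = 1 (should be 1). ✓

(x_1, y_1) = (82, 9); (x_4, y_4) = (361643617, 39695544).


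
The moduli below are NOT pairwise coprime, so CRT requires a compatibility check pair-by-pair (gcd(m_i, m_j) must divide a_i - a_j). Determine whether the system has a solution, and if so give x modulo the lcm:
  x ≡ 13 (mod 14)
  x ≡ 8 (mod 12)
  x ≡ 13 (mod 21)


Moduli 14, 12, 21 are not pairwise coprime, so CRT works modulo lcm(m_i) when all pairwise compatibility conditions hold.
Pairwise compatibility: gcd(m_i, m_j) must divide a_i - a_j for every pair.
Merge one congruence at a time:
  Start: x ≡ 13 (mod 14).
  Combine with x ≡ 8 (mod 12): gcd(14, 12) = 2, and 8 - 13 = -5 is NOT divisible by 2.
    ⇒ system is inconsistent (no integer solution).

No solution (the system is inconsistent).


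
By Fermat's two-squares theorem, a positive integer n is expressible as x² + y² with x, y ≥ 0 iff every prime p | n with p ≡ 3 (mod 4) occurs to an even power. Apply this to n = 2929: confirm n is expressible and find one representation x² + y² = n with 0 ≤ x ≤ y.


Step 1: Factor n = 2929 = 29 · 101.
Step 2: Check the mod-4 condition on each prime factor: 29 ≡ 1 (mod 4), exponent 1; 101 ≡ 1 (mod 4), exponent 1.
All primes ≡ 3 (mod 4) appear to even exponent (or don't appear), so by the two-squares theorem n IS expressible as a sum of two squares.
Step 3: Build a representation. Here n = 29 · 101 is a product of primes ≡ 1 (mod 4). Each prime p ≡ 1 (mod 4) is itself a sum of two squares; find a² by testing p − a² for a perfect square:
  29: 29 − 1² = 28, 29 − 2² = 25 = 5² ⇒ 29 = 2² + 5².
  101: 101 − 1² = 100 = 10² ⇒ 101 = 1² + 10².
  Combine using the Brahmagupta–Fibonacci identity (a² + b²)(c² + d²) = (ac − bd)² + (ad + bc)² = (ac + bd)² + (ad − bc)²:
  29 · 101 = 2929: from (2² + 5²)(1² + 10²), take (2·1 − 5·10, 2·10 + 5·1) = (2 − 50, 20 + 5) = (-48, 25); dropping signs (only squares matter) gives (48, 25); check 48² + 25² = 2304 + 625 = 2929 ✓.
Step 4: Order so x ≤ y and verify: 25² + 48² = 625 + 2304 = 2929 = n. ✓

n = 2929 = 25² + 48² (one valid representation with x ≤ y).


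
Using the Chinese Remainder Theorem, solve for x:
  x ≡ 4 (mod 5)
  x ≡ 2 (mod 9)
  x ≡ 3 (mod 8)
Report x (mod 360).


Moduli 5, 9, 8 are pairwise coprime; by CRT there is a unique solution modulo M = 5 · 9 · 8 = 360.
Solve pairwise, accumulating the modulus:
  Start with x ≡ 4 (mod 5).
  Combine with x ≡ 2 (mod 9): since gcd(5, 9) = 1, we get a unique residue mod 45.
    Write x = 4 + 5·t and substitute into x ≡ 2 (mod 9): 5·t ≡ 2 − 4 = -2 (mod 9).
    Reduce coefficients mod 9: 5·t ≡ 7 (mod 9).
    The inverse of 5 mod 9 is 2 (since 5·2 = 10 = 1·9 + 1), so t ≡ 2·7 = 14 ≡ 5 (mod 9).
    Then x = 4 + 5·5 = 29, valid modulo lcm(5, 9) = 45: x ≡ 29 (mod 45).
  Combine with x ≡ 3 (mod 8): since gcd(45, 8) = 1, we get a unique residue mod 360.
    Write x = 29 + 45·t and substitute into x ≡ 3 (mod 8): 45·t ≡ 3 − 29 = -26 (mod 8).
    Reduce coefficients mod 8: 5·t ≡ 6 (mod 8).
    The inverse of 5 mod 8 is 5 (since 5·5 = 25 = 3·8 + 1), so t ≡ 5·6 = 30 ≡ 6 (mod 8).
    Then x = 29 + 45·6 = 299, valid modulo lcm(45, 8) = 360: x ≡ 299 (mod 360).
Verify: 299 mod 5 = 4 ✓, 299 mod 9 = 2 ✓, 299 mod 8 = 3 ✓.

x ≡ 299 (mod 360).


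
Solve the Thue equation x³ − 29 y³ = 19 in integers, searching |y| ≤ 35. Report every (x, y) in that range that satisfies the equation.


The equation is x³ - 29y³ = 19. For fixed y, x³ = 29·y³ + 19, so a solution requires the RHS to be a perfect cube.
Strategy: iterate y from -35 to 35, compute RHS = 29·y³ + 19, and check whether it is a (positive or negative) perfect cube.
Check small values of y:
  y = 0: RHS = 19 is not a perfect cube.
  y = 1: RHS = 48 is not a perfect cube.
  y = -1: RHS = -10 is not a perfect cube.
  y = 2: RHS = 251 is not a perfect cube.
  y = -2: RHS = -213 is not a perfect cube.
  y = 3: RHS = 802 is not a perfect cube.
  y = -3: RHS = -764 is not a perfect cube.
Continuing the search up to |y| = 35 finds no solutions either.
No (x, y) in the scanned range satisfies the equation.

No integer solutions with |y| ≤ 35.


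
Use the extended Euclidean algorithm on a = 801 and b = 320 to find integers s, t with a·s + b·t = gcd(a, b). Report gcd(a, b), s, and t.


Euclidean algorithm on (801, 320) — divide until remainder is 0:
  801 = 2 · 320 + 161
  320 = 1 · 161 + 159
  161 = 1 · 159 + 2
  159 = 79 · 2 + 1
  2 = 2 · 1 + 0
gcd(801, 320) = 1.
Track Bezout coefficients alongside the remainders: start with r₀ = 801 = a·1 + b·0 (s = 1, t = 0) and r₁ = 320 = a·0 + b·1 (s = 0, t = 1); each new remainder r_{k+1} = r_{k-1} − q_k·r_k inherits s_{k+1} = s_{k-1} − q_k·s_k, t_{k+1} = t_{k-1} − q_k·t_k, so r_k = a·s_k + b·t_k at every step:
  q = 2: r = 161, s = 1 − 2·0 = 1, t = 0 − 2·1 = -2  (check: 801·1 + 320·(-2) = 161)
  q = 1: r = 159, s = 0 − 1·1 = -1, t = 1 − 1·(-2) = 3  (check: 801·(-1) + 320·3 = 159)
  q = 1: r = 2, s = 1 − 1·(-1) = 2, t = -2 − 1·3 = -5  (check: 801·2 + 320·(-5) = 2)
  q = 79: r = 1, s = -1 − 79·2 = -159, t = 3 − 79·(-5) = 398  (check: 801·(-159) + 320·398 = 1)
The row with r = 1 (the gcd) gives the Bezout coefficients s = -159, t = 398.
Result: 801 · (-159) + 320 · (398) = 1.

gcd(801, 320) = 1; s = -159, t = 398 (check: 801·(-159) + 320·398 = 1).
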